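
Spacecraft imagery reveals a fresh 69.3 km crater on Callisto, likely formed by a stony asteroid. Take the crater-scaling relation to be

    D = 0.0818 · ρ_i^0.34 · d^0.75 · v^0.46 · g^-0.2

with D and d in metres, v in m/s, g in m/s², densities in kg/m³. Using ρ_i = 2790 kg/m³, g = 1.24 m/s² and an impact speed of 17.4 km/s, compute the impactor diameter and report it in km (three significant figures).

Rearranging for d: d = [D / (0.0818 · 2790^0.34 · 17400^0.46 · 1.24^-0.2)]^(1/0.75).
D = 69300 m.
2790^0.34 = 14.84
17400^0.46 = 89.26
1.24^-0.2 = 0.9579
Denominator = 0.0818 × 14.84 × 89.26 × 0.9579 = 103.8
D / 103.8 = 69300 / 103.8 = 667.6
d = 667.6^(1/0.75) = 667.6^1.3333 = 5833 m

d ≈ 5.83 km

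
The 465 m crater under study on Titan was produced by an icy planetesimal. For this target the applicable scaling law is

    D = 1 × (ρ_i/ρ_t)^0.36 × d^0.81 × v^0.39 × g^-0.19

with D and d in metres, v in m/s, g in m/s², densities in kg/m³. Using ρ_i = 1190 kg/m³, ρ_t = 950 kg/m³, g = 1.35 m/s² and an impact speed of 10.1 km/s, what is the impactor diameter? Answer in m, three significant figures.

Rearranging for d: d = [D / (1 · (1190/950)^0.36 · 10100^0.39 · 1.35^-0.19)]^(1/0.81).
(1190/950)^0.36 = 1.084
10100^0.39 = 36.45
1.35^-0.19 = 0.9446
Denominator = 1 × 1.084 × 36.45 × 0.9446 = 37.32
D / 37.32 = 465 / 37.32 = 12.46
d = 12.46^(1/0.81) = 12.46^1.2346 = 22.52 m

d ≈ 22.5 m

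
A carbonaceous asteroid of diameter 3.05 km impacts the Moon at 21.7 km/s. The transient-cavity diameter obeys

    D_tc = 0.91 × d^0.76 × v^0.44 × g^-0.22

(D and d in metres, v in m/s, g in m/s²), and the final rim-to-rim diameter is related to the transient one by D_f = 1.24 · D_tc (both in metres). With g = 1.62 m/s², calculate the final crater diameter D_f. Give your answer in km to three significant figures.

In SI: d = 3050 m, v = 21700 m/s.
d^0.76 = 3050^0.76 = 444.7
v^0.44 = 21700^0.44 = 80.92
g^-0.22 = 1.62^-0.22 = 0.8993
D_tc = 0.91 × 444.7 × 80.92 × 0.8993 = 29450 m
D_f = 1.24 × 29450 = 36518 m
     = 36.52 km

D_f ≈ 36.5 km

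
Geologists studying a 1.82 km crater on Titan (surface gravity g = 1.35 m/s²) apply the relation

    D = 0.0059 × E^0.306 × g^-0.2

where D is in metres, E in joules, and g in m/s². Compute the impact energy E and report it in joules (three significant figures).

Rearranging: E = [D / (0.0059 · g^-0.2)]^(1/0.306).
D = 1820 m.
g^-0.2 = 1.35^-0.2 = 0.9417
D / (0.0059 × 0.9417) = 1820 / (5.556 × 10^-3) = 3.276 × 10^5
E = (3.276 × 10^5)^3.268 = 1.057 × 10^18 J

E ≈ 1.06 × 10^18 J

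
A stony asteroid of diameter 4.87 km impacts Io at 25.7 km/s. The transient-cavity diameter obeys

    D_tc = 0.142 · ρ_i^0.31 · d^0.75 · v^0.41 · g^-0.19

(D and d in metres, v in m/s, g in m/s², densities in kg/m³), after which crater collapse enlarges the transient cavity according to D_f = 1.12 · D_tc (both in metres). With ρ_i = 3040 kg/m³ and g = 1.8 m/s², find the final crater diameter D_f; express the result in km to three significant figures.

In SI: d = 4870 m, v = 25700 m/s.
ρ_i^0.31 = 3040^0.31 = 12.01
d^0.75 = 4870^0.75 = 583.0
v^0.41 = 25700^0.41 = 64.28
g^-0.19 = 1.8^-0.19 = 0.8943
D_tc = 0.142 × 12.01 × 583.0 × 64.28 × 0.8943 = 57160 m
D_f = 1.12 × 57160 = 64019 m
     = 64.02 km

D_f ≈ 64.0 km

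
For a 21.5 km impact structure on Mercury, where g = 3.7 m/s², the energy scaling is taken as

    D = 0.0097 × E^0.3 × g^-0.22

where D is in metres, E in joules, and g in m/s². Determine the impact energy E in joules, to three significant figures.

E ≈ 3.71 × 10^21 J

Rearranging: E = [D / (0.0097 · g^-0.22)]^(1/0.3).
D = 21500 m.
g^-0.22 = 3.7^-0.22 = 0.7499
D / (0.0097 × 0.7499) = 21500 / (7.274 × 10^-3) = 2.956 × 10^6
E = (2.956 × 10^6)^3.3333 = 3.705 × 10^21 J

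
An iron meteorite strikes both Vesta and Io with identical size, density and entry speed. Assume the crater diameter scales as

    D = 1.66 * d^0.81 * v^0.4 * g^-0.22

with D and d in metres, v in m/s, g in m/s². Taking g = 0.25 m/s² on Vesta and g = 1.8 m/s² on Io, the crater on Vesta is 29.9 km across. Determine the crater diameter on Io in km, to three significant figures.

D ≈ 19.4 km

All impactor-dependent factors cancel in the ratio, leaving D_Io/D_Vesta = (g_Io/g_Vesta)^-0.22.
(1.8/0.25)^-0.22 = 7.200^-0.22 = 0.6477
D_Io = 0.6477 × 29.9 km = 19.4 km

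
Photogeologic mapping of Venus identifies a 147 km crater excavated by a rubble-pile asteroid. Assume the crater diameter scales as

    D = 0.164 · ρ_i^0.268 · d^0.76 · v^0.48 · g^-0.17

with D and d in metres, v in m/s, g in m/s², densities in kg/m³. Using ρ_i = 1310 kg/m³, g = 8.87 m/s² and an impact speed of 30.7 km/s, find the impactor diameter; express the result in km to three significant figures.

Rearranging for d: d = [D / (0.164 · 1310^0.268 · 30700^0.48 · 8.87^-0.17)]^(1/0.76).
D = 147000 m.
1310^0.268 = 6.846
30700^0.48 = 142.5
8.87^-0.17 = 0.6900
Denominator = 0.164 × 6.846 × 142.5 × 0.6900 = 110.4
D / 110.4 = 147000 / 110.4 = 1332
d = 1332^(1/0.76) = 1332^1.3158 = 12919 m

d ≈ 12.9 km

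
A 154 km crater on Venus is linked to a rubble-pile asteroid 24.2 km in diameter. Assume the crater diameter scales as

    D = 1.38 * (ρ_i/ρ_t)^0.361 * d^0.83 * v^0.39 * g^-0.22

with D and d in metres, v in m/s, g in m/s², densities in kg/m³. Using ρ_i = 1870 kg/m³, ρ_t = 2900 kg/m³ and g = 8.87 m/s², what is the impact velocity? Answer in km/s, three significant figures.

Rearranging for v: v = [D / (1.38 · (1870/2900)^0.361 · 24200^0.83 · 8.87^-0.22)]^(1/0.39).
D = 154000 m.
(1870/2900)^0.361 = 0.8535
24200^0.83 = 4351
8.87^-0.22 = 0.6187
Denominator = 1.38 × 0.8535 × 4351 × 0.6187 = 3171
D / 3171 = 154000 / 3171 = 48.57
v = 48.57^(1/0.39) = 48.57^2.5641 = 21087 m/s

v ≈ 21.1 km/s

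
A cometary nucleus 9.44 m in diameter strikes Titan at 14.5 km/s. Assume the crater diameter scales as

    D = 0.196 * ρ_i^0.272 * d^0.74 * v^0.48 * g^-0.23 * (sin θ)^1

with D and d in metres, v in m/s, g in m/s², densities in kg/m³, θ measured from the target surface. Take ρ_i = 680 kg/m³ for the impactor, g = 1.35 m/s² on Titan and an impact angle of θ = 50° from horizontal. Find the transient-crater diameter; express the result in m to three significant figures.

D ≈ 432 m

In SI units: v = 14500 m/s.
ρ_i^0.272 = 680^0.272 = 5.894
d^0.74 = 9.44^0.74 = 5.266
v^0.48 = 14500^0.48 = 99.42
g^-0.23 = 1.35^-0.23 = 0.9333
(sin 50°)^1 = 0.7660^1 = 0.7660
D = 0.196 × 5.894 × 5.266 × 99.42 × 0.9333 × 0.7660 = 432.4 m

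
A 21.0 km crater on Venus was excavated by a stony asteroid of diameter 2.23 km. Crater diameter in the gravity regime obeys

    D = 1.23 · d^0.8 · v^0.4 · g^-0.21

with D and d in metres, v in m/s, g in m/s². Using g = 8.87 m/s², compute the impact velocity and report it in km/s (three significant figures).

Rearranging for v: v = [D / (1.23 · 2230^0.8 · 8.87^-0.21)]^(1/0.4).
D = 21000 m.
2230^0.8 = 477.1
8.87^-0.21 = 0.6323
Denominator = 1.23 × 477.1 × 0.6323 = 371.1
D / 371.1 = 21000 / 371.1 = 56.59
v = 56.59^(1/0.4) = 56.59^2.5 = 24091 m/s

v ≈ 24.1 km/s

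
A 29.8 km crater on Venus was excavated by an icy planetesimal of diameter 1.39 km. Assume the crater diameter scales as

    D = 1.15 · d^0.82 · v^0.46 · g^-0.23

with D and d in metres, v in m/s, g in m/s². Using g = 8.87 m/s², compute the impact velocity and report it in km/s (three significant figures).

Rearranging for v: v = [D / (1.15 · 1390^0.82 · 8.87^-0.23)]^(1/0.46).
D = 29800 m.
1390^0.82 = 377.8
8.87^-0.23 = 0.6053
Denominator = 1.15 × 377.8 × 0.6053 = 263.0
D / 263.0 = 29800 / 263.0 = 113.3
v = 113.3^(1/0.46) = 113.3^2.1739 = 29221 m/s

v ≈ 29.2 km/s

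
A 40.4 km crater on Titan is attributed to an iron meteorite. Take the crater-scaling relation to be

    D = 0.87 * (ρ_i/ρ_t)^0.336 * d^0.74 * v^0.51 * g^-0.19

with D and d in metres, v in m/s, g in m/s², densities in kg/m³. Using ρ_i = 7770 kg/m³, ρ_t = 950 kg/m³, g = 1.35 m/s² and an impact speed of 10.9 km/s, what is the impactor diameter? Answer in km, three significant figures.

d ≈ 1.39 km

Rearranging for d: d = [D / (0.87 · (7770/950)^0.336 · 10900^0.51 · 1.35^-0.19)]^(1/0.74).
D = 40400 m.
(7770/950)^0.336 = 2.026
10900^0.51 = 114.6
1.35^-0.19 = 0.9446
Denominator = 0.87 × 2.026 × 114.6 × 0.9446 = 190.8
D / 190.8 = 40400 / 190.8 = 211.7
d = 211.7^(1/0.74) = 211.7^1.3514 = 1390 m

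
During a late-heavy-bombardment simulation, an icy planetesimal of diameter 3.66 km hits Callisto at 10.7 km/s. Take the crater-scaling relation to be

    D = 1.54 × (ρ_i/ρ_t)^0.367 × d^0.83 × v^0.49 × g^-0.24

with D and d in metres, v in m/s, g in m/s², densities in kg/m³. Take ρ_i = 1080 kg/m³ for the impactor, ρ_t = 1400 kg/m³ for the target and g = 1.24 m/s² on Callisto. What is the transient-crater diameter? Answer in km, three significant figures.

In SI units: d = 3660 m, v = 10700 m/s.
(ρ_i/ρ_t)^0.367 = (1080/1400)^0.367 = 0.9092
d^0.83 = 3660^0.83 = 907.2
v^0.49 = 10700^0.49 = 94.28
g^-0.24 = 1.24^-0.24 = 0.9497
D = 1.54 × 0.9092 × 907.2 × 94.28 × 0.9497 = 1.137 × 10^5 m
   = 113.7 km

D ≈ 114 km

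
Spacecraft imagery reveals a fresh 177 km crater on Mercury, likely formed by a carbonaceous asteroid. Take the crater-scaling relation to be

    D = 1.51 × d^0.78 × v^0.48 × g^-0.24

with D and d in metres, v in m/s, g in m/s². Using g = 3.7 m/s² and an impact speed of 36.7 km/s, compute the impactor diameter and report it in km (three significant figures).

Rearranging for d: d = [D / (1.51 · 36700^0.48 · 3.7^-0.24)]^(1/0.78).
D = 177000 m.
36700^0.48 = 155.3
3.7^-0.24 = 0.7305
Denominator = 1.51 × 155.3 × 0.7305 = 171.3
D / 171.3 = 177000 / 171.3 = 1033
d = 1033^(1/0.78) = 1033^1.2821 = 7318 m

d ≈ 7.32 km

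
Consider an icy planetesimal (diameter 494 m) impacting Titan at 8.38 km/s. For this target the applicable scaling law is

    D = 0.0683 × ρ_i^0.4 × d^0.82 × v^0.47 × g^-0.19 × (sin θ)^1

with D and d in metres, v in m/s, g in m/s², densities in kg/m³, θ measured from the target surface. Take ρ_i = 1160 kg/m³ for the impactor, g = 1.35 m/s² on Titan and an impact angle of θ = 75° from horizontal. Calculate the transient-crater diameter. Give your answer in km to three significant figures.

D ≈ 11.8 km

In SI units: v = 8380 m/s.
ρ_i^0.4 = 1160^0.4 = 16.82
d^0.82 = 494^0.82 = 161.8
v^0.47 = 8380^0.47 = 69.81
g^-0.19 = 1.35^-0.19 = 0.9446
(sin 75°)^1 = 0.9659^1 = 0.9659
D = 0.0683 × 16.82 × 161.8 × 69.81 × 0.9446 × 0.9659 = 11839 m
   = 11.84 km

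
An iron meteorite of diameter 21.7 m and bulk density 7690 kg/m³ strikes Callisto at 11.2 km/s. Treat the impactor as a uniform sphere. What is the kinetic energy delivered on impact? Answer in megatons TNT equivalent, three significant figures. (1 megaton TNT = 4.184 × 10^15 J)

E ≈ 0.617 Mt TNT

v = 11200 m/s.
Mass m = (π/6) ρ d³ = (π/6) × 7690 × (21.7)³ = 4.114 × 10^7 kg
E = ½ m v² = 0.5 × 4.114 × 10^7 × (11200)² = 2.580 × 10^15 J
   = 2.580 × 10^15 / 4.184×10^15 = 0.6166 Mt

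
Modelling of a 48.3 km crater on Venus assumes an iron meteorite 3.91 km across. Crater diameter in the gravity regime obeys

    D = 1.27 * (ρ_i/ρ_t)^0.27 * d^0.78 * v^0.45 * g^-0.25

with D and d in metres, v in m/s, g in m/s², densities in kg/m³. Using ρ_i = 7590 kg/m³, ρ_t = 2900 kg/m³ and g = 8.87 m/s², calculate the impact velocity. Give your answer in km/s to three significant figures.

v ≈ 16.9 km/s

Rearranging for v: v = [D / (1.27 · (7590/2900)^0.27 · 3910^0.78 · 8.87^-0.25)]^(1/0.45).
D = 48300 m.
(7590/2900)^0.27 = 1.297
3910^0.78 = 633.7
8.87^-0.25 = 0.5795
Denominator = 1.27 × 1.297 × 633.7 × 0.5795 = 604.9
D / 604.9 = 48300 / 604.9 = 79.85
v = 79.85^(1/0.45) = 79.85^2.2222 = 16875 m/s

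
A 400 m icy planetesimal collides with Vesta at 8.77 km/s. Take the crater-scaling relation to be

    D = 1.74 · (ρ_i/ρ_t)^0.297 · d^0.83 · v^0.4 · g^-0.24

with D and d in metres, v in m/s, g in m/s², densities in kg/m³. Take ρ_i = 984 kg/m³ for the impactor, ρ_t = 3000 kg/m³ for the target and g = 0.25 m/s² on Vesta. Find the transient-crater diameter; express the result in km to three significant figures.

In SI units: v = 8770 m/s.
(ρ_i/ρ_t)^0.297 = (984/3000)^0.297 = 0.7181
d^0.83 = 400^0.83 = 144.4
v^0.4 = 8770^0.4 = 37.77
g^-0.24 = 0.25^-0.24 = 1.395
D = 1.74 × 0.7181 × 144.4 × 37.77 × 1.395 = 9507 m
   = 9.507 km

D ≈ 9.51 km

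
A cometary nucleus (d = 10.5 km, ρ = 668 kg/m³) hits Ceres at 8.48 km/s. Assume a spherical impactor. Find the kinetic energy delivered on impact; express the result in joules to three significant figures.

E ≈ 1.46 × 10^22 J

d = 10500 m; v = 8480 m/s.
Mass m = (π/6) ρ d³ = (π/6) × 668 × (10500)³ = 4.049 × 10^14 kg
E = ½ m v² = 0.5 × 4.049 × 10^14 × (8480)² = 1.456 × 10^22 J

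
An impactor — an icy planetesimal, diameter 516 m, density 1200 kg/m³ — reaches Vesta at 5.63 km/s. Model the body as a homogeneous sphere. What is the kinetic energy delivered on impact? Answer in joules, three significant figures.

v = 5630 m/s.
Mass m = (π/6) ρ d³ = (π/6) × 1200 × (516)³ = 8.632 × 10^10 kg
E = ½ m v² = 0.5 × 8.632 × 10^10 × (5630)² = 1.368 × 10^18 J

E ≈ 1.37 × 10^18 J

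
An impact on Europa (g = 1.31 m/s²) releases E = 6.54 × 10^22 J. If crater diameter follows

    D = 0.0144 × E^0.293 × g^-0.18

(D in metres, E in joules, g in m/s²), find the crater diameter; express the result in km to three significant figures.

E^0.293 = (6.54 × 10^22)^0.293 = 4.841 × 10^6
g^-0.18 = 1.31^-0.18 = 0.9526
D = 0.0144 × 4.841 × 10^6 × 0.9526 = 66406 m
   = 66.41 km

D ≈ 66.4 km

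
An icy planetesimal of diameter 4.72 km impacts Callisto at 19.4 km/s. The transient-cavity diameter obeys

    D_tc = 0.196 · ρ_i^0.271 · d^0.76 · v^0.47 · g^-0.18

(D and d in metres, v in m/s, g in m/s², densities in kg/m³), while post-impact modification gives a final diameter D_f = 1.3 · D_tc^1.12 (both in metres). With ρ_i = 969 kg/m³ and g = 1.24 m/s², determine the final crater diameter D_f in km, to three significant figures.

In SI: d = 4720 m, v = 19400 m/s.
ρ_i^0.271 = 969^0.271 = 6.446
d^0.76 = 4720^0.76 = 619.7
v^0.47 = 19400^0.47 = 103.6
g^-0.18 = 1.24^-0.18 = 0.9620
D_tc = 0.196 × 6.446 × 619.7 × 103.6 × 0.9620 = 78030 m
D_f = 1.3 × (78030)^1.12 = 3.920 × 10^5 m
     = 392.0 km

D_f ≈ 392 km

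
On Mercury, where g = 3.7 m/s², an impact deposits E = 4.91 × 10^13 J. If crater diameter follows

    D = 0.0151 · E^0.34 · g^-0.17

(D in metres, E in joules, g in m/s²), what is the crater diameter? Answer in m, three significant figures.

D ≈ 546 m

E^0.34 = (4.91 × 10^13)^0.34 = 4.518 × 10^4
g^-0.17 = 3.7^-0.17 = 0.8006
D = 0.0151 × 4.518 × 10^4 × 0.8006 = 546.2 m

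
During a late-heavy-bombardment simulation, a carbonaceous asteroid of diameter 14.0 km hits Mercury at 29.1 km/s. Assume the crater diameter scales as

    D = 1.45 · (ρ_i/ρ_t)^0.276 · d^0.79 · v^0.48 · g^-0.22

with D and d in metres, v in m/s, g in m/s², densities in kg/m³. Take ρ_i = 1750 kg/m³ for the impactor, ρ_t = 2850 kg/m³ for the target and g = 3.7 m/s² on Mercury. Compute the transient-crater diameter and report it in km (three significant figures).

D ≈ 249 km

In SI units: d = 14000 m, v = 29100 m/s.
(ρ_i/ρ_t)^0.276 = (1750/2850)^0.276 = 0.8741
d^0.79 = 14000^0.79 = 1886
v^0.48 = 29100^0.48 = 138.9
g^-0.22 = 3.7^-0.22 = 0.7499
D = 1.45 × 0.8741 × 1886 × 138.9 × 0.7499 = 2.490 × 10^5 m
   = 249.0 km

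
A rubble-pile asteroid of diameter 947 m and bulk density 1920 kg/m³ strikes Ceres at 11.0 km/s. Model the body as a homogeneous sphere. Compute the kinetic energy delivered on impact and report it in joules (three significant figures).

v = 11000 m/s.
Mass m = (π/6) ρ d³ = (π/6) × 1920 × (947)³ = 8.538 × 10^11 kg
E = ½ m v² = 0.5 × 8.538 × 10^11 × (11000)² = 5.165 × 10^19 J

E ≈ 5.17 × 10^19 J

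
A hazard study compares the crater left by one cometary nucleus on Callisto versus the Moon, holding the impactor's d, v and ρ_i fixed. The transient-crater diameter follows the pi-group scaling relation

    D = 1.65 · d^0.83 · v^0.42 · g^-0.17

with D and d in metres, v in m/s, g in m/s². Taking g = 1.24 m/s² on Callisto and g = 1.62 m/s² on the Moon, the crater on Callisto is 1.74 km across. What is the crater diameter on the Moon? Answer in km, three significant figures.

All impactor-dependent factors cancel in the ratio, leaving D_Moon/D_Callisto = (g_Moon/g_Callisto)^-0.17.
(1.62/1.24)^-0.17 = 1.306^-0.17 = 0.9556
D_Moon = 0.9556 × 1.74 km = 1.66 km

D ≈ 1.66 km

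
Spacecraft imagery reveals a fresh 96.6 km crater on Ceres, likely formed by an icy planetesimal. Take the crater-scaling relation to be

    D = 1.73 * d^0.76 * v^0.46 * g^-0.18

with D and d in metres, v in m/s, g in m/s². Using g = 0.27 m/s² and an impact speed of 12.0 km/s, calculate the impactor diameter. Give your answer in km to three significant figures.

Rearranging for d: d = [D / (1.73 · 12000^0.46 · 0.27^-0.18)]^(1/0.76).
D = 96600 m.
12000^0.46 = 75.24
0.27^-0.18 = 1.266
Denominator = 1.73 × 75.24 × 1.266 = 164.8
D / 164.8 = 96600 / 164.8 = 586.2
d = 586.2^(1/0.76) = 586.2^1.3158 = 4387 m

d ≈ 4.39 km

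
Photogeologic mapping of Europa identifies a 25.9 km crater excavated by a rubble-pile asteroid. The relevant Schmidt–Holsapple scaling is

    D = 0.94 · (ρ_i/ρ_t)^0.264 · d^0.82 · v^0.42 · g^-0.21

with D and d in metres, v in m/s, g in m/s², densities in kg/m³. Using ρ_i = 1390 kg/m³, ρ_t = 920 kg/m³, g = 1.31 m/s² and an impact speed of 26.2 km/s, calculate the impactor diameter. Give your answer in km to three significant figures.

Rearranging for d: d = [D / (0.94 · (1390/920)^0.264 · 26200^0.42 · 1.31^-0.21)]^(1/0.82).
D = 25900 m.
(1390/920)^0.264 = 1.115
26200^0.42 = 71.73
1.31^-0.21 = 0.9449
Denominator = 0.94 × 1.115 × 71.73 × 0.9449 = 71.04
D / 71.04 = 25900 / 71.04 = 364.6
d = 364.6^(1/0.82) = 364.6^1.2195 = 1331 m

d ≈ 1.33 km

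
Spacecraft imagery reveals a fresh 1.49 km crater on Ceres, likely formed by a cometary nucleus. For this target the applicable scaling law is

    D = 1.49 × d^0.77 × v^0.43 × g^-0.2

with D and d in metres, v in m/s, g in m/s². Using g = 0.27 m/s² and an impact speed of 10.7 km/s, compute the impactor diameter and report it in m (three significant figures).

d ≈ 31.5 m

Rearranging for d: d = [D / (1.49 · 10700^0.43 · 0.27^-0.2)]^(1/0.77).
D = 1490 m.
10700^0.43 = 54.03
0.27^-0.2 = 1.299
Denominator = 1.49 × 54.03 × 1.299 = 104.6
D / 104.6 = 1490 / 104.6 = 14.24
d = 14.24^(1/0.77) = 14.24^1.2987 = 31.48 m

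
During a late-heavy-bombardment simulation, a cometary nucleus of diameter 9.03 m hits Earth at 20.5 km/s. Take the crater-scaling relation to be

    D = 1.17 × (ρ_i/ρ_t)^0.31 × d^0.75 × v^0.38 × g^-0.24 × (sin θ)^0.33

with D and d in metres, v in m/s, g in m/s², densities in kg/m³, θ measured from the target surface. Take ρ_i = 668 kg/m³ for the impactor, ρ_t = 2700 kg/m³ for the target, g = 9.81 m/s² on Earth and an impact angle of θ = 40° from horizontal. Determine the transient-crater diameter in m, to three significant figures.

D ≈ 85.9 m

In SI units: v = 20500 m/s.
(ρ_i/ρ_t)^0.31 = (668/2700)^0.31 = 0.6486
d^0.75 = 9.03^0.75 = 5.209
v^0.38 = 20500^0.38 = 43.50
g^-0.24 = 9.81^-0.24 = 0.5781
(sin 40°)^0.33 = 0.6428^0.33 = 0.8643
D = 1.17 × 0.6486 × 5.209 × 43.50 × 0.5781 × 0.8643 = 85.92 m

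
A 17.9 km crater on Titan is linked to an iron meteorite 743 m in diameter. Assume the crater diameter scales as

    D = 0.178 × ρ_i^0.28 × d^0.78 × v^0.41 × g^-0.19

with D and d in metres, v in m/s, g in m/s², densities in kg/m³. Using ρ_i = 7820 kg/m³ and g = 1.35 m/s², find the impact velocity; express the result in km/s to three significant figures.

Rearranging for v: v = [D / (0.178 · 7820^0.28 · 743^0.78 · 1.35^-0.19)]^(1/0.41).
D = 17900 m.
7820^0.28 = 12.31
743^0.78 = 173.5
1.35^-0.19 = 0.9446
Denominator = 0.178 × 12.31 × 173.5 × 0.9446 = 359.1
D / 359.1 = 17900 / 359.1 = 49.85
v = 49.85^(1/0.41) = 49.85^2.439 = 13823 m/s

v ≈ 13.8 km/s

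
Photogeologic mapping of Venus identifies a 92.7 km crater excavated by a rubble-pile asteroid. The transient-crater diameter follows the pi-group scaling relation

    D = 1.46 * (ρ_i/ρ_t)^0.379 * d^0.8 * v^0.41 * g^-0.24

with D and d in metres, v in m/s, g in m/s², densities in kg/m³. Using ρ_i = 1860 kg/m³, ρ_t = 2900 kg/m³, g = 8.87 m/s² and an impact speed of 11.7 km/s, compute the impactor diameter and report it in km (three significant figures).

d ≈ 19.7 km

Rearranging for d: d = [D / (1.46 · (1860/2900)^0.379 · 11700^0.41 · 8.87^-0.24)]^(1/0.8).
D = 92700 m.
(1860/2900)^0.379 = 0.8451
11700^0.41 = 46.55
8.87^-0.24 = 0.5922
Denominator = 1.46 × 0.8451 × 46.55 × 0.5922 = 34.01
D / 34.01 = 92700 / 34.01 = 2726
d = 2726^(1/0.8) = 2726^1.25 = 19697 m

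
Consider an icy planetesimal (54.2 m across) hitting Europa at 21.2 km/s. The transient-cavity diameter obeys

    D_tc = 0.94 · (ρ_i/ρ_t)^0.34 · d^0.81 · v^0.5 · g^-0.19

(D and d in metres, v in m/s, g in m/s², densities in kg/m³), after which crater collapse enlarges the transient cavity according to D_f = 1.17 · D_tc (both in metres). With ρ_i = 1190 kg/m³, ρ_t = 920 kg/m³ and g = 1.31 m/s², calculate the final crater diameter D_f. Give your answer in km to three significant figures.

D_f ≈ 4.21 km

v = 21200 m/s.
(ρ_i/ρ_t)^0.34 = (1190/920)^0.34 = 1.091
d^0.81 = 54.2^0.81 = 25.38
v^0.5 = 21200^0.5 = 145.6
g^-0.19 = 1.31^-0.19 = 0.9500
D_tc = 0.94 × 1.091 × 25.38 × 145.6 × 0.9500 = 3600 m
D_f = 1.17 × 3600 = 4212 m
     = 4.212 km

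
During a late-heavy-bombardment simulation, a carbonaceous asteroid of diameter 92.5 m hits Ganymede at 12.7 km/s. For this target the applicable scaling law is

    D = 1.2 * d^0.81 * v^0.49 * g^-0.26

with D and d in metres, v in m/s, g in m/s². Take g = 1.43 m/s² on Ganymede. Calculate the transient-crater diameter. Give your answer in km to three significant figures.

D ≈ 4.39 km

In SI units: v = 12700 m/s.
d^0.81 = 92.5^0.81 = 39.14
v^0.49 = 12700^0.49 = 102.5
g^-0.26 = 1.43^-0.26 = 0.9112
D = 1.2 × 39.14 × 102.5 × 0.9112 = 4387 m
   = 4.387 km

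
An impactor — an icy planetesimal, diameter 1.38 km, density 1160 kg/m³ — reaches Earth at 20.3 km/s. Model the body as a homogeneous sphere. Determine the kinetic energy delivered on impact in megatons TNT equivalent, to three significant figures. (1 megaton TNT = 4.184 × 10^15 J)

E ≈ 78600 Mt TNT

d = 1380 m; v = 20300 m/s.
Mass m = (π/6) ρ d³ = (π/6) × 1160 × (1380)³ = 1.596 × 10^12 kg
E = ½ m v² = 0.5 × 1.596 × 10^12 × (20300)² = 3.288 × 10^20 J
   = 3.288 × 10^20 / 4.184×10^15 = 78585 Mt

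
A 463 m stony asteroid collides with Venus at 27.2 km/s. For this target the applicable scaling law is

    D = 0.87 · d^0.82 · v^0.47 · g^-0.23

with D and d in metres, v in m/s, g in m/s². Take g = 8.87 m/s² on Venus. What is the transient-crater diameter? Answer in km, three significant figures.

In SI units: v = 27200 m/s.
d^0.82 = 463^0.82 = 153.4
v^0.47 = 27200^0.47 = 121.4
g^-0.23 = 8.87^-0.23 = 0.6053
D = 0.87 × 153.4 × 121.4 × 0.6053 = 9807 m
   = 9.807 km

D ≈ 9.81 km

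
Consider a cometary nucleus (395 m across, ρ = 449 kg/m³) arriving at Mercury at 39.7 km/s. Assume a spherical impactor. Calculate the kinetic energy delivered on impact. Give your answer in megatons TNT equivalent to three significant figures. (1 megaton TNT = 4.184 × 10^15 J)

E ≈ 2730 Mt TNT

v = 39700 m/s.
Mass m = (π/6) ρ d³ = (π/6) × 449 × (395)³ = 1.449 × 10^10 kg
E = ½ m v² = 0.5 × 1.449 × 10^10 × (39700)² = 1.142 × 10^19 J
   = 1.142 × 10^19 / 4.184×10^15 = 2729 Mt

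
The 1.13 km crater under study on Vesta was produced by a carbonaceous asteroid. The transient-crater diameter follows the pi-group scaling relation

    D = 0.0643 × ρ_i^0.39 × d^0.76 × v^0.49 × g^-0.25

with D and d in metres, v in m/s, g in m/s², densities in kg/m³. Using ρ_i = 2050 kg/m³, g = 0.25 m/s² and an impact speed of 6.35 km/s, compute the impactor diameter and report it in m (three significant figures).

Rearranging for d: d = [D / (0.0643 · 2050^0.39 · 6350^0.49 · 0.25^-0.25)]^(1/0.76).
D = 1130 m.
2050^0.39 = 19.57
6350^0.49 = 73.01
0.25^-0.25 = 1.414
Denominator = 0.0643 × 19.57 × 73.01 × 1.414 = 129.9
D / 129.9 = 1130 / 129.9 = 8.699
d = 8.699^(1/0.76) = 8.699^1.3158 = 17.22 m

d ≈ 17.2 m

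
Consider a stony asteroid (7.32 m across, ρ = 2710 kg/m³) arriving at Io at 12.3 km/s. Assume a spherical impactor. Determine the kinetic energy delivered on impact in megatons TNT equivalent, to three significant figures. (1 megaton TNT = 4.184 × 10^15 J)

v = 12300 m/s.
Mass m = (π/6) ρ d³ = (π/6) × 2710 × (7.32)³ = 5.565 × 10^5 kg
E = ½ m v² = 0.5 × 5.565 × 10^5 × (12300)² = 4.210 × 10^13 J
   = 4.210 × 10^13 / 4.184×10^15 = 0.01006 Mt

E ≈ 0.0101 Mt TNT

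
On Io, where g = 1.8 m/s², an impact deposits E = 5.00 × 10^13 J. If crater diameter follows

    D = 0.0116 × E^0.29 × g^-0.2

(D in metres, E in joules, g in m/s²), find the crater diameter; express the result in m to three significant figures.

E^0.29 = (5.00 × 10^13)^0.29 = 9.391 × 10^3
g^-0.2 = 1.8^-0.2 = 0.8891
D = 0.0116 × 9.391 × 10^3 × 0.8891 = 96.85 m

D ≈ 96.9 m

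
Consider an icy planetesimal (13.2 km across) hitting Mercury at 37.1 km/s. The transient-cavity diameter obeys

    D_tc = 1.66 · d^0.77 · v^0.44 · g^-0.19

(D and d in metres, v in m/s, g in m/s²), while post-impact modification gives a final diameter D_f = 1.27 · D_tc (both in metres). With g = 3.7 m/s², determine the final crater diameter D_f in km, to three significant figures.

In SI: d = 13200 m, v = 37100 m/s.
d^0.77 = 13200^0.77 = 1489
v^0.44 = 37100^0.44 = 102.5
g^-0.19 = 3.7^-0.19 = 0.7799
D_tc = 1.66 × 1489 × 102.5 × 0.7799 = 1.976 × 10^5 m
D_f = 1.27 × 1.976 × 10^5 = 2.510 × 10^5 m
     = 251.0 km

D_f ≈ 251 km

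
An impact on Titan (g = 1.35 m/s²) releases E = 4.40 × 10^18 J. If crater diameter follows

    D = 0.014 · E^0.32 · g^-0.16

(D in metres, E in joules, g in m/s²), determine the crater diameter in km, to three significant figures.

D ≈ 12.3 km

E^0.32 = (4.40 × 10^18)^0.32 = 9.245 × 10^5
g^-0.16 = 1.35^-0.16 = 0.9531
D = 0.014 × 9.245 × 10^5 × 0.9531 = 12336 m
   = 12.34 km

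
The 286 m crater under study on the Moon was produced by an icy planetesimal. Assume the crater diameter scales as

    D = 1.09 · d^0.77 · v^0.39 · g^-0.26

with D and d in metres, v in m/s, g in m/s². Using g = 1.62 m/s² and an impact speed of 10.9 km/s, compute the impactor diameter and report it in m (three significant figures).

d ≈ 14.7 m

Rearranging for d: d = [D / (1.09 · 10900^0.39 · 1.62^-0.26)]^(1/0.77).
10900^0.39 = 37.55
1.62^-0.26 = 0.8821
Denominator = 1.09 × 37.55 × 0.8821 = 36.10
D / 36.10 = 286 / 36.10 = 7.922
d = 7.922^(1/0.77) = 7.922^1.2987 = 14.70 m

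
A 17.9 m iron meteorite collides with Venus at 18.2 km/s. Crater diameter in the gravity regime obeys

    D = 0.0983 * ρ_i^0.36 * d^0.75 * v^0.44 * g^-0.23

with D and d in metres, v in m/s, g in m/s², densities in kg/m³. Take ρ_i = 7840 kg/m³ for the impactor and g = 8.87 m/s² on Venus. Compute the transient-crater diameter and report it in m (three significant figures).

D ≈ 978 m

In SI units: v = 18200 m/s.
ρ_i^0.36 = 7840^0.36 = 25.23
d^0.75 = 17.9^0.75 = 8.702
v^0.44 = 18200^0.44 = 74.89
g^-0.23 = 8.87^-0.23 = 0.6053
D = 0.0983 × 25.23 × 8.702 × 74.89 × 0.6053 = 978.3 m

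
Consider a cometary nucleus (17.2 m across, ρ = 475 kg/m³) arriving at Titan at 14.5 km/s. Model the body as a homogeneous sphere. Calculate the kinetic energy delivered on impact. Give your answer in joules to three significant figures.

E ≈ 1.33 × 10^14 J

v = 14500 m/s.
Mass m = (π/6) ρ d³ = (π/6) × 475 × (17.2)³ = 1.266 × 10^6 kg
E = ½ m v² = 0.5 × 1.266 × 10^6 × (14500)² = 1.331 × 10^14 J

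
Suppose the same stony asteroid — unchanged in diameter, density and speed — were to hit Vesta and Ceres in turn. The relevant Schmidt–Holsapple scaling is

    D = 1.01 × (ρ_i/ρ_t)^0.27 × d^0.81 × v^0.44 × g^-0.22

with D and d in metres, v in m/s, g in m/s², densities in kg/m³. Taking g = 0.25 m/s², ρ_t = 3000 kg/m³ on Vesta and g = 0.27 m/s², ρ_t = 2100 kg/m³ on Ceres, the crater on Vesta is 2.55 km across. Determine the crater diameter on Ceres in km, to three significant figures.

D ≈ 2.76 km

The impactor-only factors (d, v, ρ_i) cancel in the ratio, leaving D_Ceres/D_Vesta = (g_Ceres/g_Vesta)^-0.22 · (ρ_t,Vesta/ρ_t,Ceres)^0.27.
(0.27/0.25)^-0.22 = 1.080^-0.22 = 0.9832
(3000/2100)^0.27 = 1.429^0.27 = 1.101
Ratio = 0.9832 × 1.101 = 1.083
D_Ceres = 1.083 × 2.55 km = 2.76 km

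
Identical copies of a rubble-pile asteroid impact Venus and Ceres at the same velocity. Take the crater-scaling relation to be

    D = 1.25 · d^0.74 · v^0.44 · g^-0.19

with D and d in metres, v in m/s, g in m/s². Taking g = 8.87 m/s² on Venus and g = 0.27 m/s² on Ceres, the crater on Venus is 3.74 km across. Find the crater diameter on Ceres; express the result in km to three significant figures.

D ≈ 7.26 km

All impactor-dependent factors cancel in the ratio, leaving D_Ceres/D_Venus = (g_Ceres/g_Venus)^-0.19.
(0.27/8.87)^-0.19 = 0.03044^-0.19 = 1.942
D_Ceres = 1.942 × 3.74 km = 7.26 km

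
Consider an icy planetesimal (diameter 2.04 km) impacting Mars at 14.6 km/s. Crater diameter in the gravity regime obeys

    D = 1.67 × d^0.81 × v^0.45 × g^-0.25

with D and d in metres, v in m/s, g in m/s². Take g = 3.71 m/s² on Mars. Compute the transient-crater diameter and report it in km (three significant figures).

D ≈ 43.2 km

In SI units: d = 2040 m, v = 14600 m/s.
d^0.81 = 2040^0.81 = 479.5
v^0.45 = 14600^0.45 = 74.81
g^-0.25 = 3.71^-0.25 = 0.7205
D = 1.67 × 479.5 × 74.81 × 0.7205 = 43162 m
   = 43.16 km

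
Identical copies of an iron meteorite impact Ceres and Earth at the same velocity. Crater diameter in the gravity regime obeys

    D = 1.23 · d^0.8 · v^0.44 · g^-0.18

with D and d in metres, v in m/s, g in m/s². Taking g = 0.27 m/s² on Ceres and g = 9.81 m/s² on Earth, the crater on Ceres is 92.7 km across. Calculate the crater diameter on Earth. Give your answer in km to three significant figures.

D ≈ 48.6 km

All impactor-dependent factors cancel in the ratio, leaving D_Earth/D_Ceres = (g_Earth/g_Ceres)^-0.18.
(9.81/0.27)^-0.18 = 36.33^-0.18 = 0.5238
D_Earth = 0.5238 × 92.7 km = 48.6 km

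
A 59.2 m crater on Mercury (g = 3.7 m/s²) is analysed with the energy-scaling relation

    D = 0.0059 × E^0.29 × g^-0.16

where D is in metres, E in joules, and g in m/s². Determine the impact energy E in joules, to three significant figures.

E ≈ 1.29 × 10^14 J

Rearranging: E = [D / (0.0059 · g^-0.16)]^(1/0.29).
g^-0.16 = 3.7^-0.16 = 0.8111
D / (0.0059 × 0.8111) = 59.2 / (4.785 × 10^-3) = 1.237 × 10^4
E = (1.237 × 10^4)^3.4483 = 1.293 × 10^14 J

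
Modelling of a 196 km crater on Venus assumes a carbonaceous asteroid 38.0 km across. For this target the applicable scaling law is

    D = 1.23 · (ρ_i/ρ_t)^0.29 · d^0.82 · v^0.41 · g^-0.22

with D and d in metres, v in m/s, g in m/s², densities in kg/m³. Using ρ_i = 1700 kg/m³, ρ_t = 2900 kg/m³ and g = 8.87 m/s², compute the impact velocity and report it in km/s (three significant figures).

Rearranging for v: v = [D / (1.23 · (1700/2900)^0.29 · 38000^0.82 · 8.87^-0.22)]^(1/0.41).
D = 196000 m.
(1700/2900)^0.29 = 0.8565
38000^0.82 = 5694
8.87^-0.22 = 0.6187
Denominator = 1.23 × 0.8565 × 5694 × 0.6187 = 3711
D / 3711 = 196000 / 3711 = 52.82
v = 52.82^(1/0.41) = 52.82^2.439 = 15919 m/s

v ≈ 15.9 km/s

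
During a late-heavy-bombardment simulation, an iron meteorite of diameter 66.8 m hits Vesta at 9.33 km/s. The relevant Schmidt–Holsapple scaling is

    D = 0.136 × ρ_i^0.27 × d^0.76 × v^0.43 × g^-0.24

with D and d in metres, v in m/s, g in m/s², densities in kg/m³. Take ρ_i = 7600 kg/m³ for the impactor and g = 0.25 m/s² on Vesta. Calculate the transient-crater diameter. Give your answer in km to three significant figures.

In SI units: v = 9330 m/s.
ρ_i^0.27 = 7600^0.27 = 11.16
d^0.76 = 66.8^0.76 = 24.37
v^0.43 = 9330^0.43 = 50.94
g^-0.24 = 0.25^-0.24 = 1.395
D = 0.136 × 11.16 × 24.37 × 50.94 × 1.395 = 2628 m
   = 2.628 km

D ≈ 2.63 km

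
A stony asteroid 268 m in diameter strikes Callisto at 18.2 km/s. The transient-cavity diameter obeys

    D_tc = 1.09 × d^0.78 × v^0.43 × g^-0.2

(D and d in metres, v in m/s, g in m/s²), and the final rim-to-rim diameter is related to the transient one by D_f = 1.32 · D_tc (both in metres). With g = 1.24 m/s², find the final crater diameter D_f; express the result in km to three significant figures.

v = 18200 m/s.
d^0.78 = 268^0.78 = 78.33
v^0.43 = 18200^0.43 = 67.89
g^-0.2 = 1.24^-0.2 = 0.9579
D_tc = 1.09 × 78.33 × 67.89 × 0.9579 = 5552 m
D_f = 1.32 × 5552 = 7329 m
     = 7.329 km

D_f ≈ 7.33 km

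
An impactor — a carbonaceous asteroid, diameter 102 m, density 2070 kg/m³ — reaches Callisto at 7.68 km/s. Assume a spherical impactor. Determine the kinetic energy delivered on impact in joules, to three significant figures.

v = 7680 m/s.
Mass m = (π/6) ρ d³ = (π/6) × 2070 × (102)³ = 1.150 × 10^9 kg
E = ½ m v² = 0.5 × 1.150 × 10^9 × (7680)² = 3.391 × 10^16 J

E ≈ 3.39 × 10^16 J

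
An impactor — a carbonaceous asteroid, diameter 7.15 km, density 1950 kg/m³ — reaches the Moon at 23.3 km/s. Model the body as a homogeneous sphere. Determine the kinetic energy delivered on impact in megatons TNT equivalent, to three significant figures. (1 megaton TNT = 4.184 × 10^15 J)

d = 7150 m; v = 23300 m/s.
Mass m = (π/6) ρ d³ = (π/6) × 1950 × (7150)³ = 3.732 × 10^14 kg
E = ½ m v² = 0.5 × 3.732 × 10^14 × (23300)² = 1.013 × 10^23 J
   = 1.013 × 10^23 / 4.184×10^15 = 2.421 × 10^7 Mt

E ≈ 2.42 × 10^7 Mt TNT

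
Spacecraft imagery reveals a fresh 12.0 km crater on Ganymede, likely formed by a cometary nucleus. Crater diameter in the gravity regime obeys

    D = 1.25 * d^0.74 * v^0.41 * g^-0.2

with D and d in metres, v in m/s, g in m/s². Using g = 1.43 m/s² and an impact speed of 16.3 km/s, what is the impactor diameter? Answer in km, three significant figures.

d ≈ 1.23 km

Rearranging for d: d = [D / (1.25 · 16300^0.41 · 1.43^-0.2)]^(1/0.74).
D = 12000 m.
16300^0.41 = 53.33
1.43^-0.2 = 0.9310
Denominator = 1.25 × 53.33 × 0.9310 = 62.06
D / 62.06 = 12000 / 62.06 = 193.4
d = 193.4^(1/0.74) = 193.4^1.3514 = 1230 m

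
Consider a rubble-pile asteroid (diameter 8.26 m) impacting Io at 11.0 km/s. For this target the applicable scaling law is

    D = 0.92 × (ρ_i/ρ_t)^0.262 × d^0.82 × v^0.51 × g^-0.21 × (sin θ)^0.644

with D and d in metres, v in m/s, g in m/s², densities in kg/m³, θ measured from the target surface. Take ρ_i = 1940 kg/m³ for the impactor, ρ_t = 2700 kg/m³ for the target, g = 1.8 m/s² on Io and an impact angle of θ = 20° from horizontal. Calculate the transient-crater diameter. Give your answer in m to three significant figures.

D ≈ 243 m

In SI units: v = 11000 m/s.
(ρ_i/ρ_t)^0.262 = (1940/2700)^0.262 = 0.9170
d^0.82 = 8.26^0.82 = 5.648
v^0.51 = 11000^0.51 = 115.1
g^-0.21 = 1.8^-0.21 = 0.8839
(sin 20°)^0.644 = 0.3420^0.644 = 0.5011
D = 0.92 × 0.9170 × 5.648 × 115.1 × 0.8839 × 0.5011 = 242.9 m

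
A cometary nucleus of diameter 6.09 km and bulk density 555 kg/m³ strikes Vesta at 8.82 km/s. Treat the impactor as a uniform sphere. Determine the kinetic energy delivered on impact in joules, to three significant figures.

E ≈ 2.55 × 10^21 J

d = 6090 m; v = 8820 m/s.
Mass m = (π/6) ρ d³ = (π/6) × 555 × (6090)³ = 6.564 × 10^13 kg
E = ½ m v² = 0.5 × 6.564 × 10^13 × (8820)² = 2.553 × 10^21 J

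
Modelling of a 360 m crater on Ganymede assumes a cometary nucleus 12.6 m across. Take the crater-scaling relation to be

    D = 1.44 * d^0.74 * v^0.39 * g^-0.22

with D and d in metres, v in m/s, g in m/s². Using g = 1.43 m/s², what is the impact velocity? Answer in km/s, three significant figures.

Rearranging for v: v = [D / (1.44 · 12.6^0.74 · 1.43^-0.22)]^(1/0.39).
12.6^0.74 = 6.520
1.43^-0.22 = 0.9243
Denominator = 1.44 × 6.520 × 0.9243 = 8.678
D / 8.678 = 360 / 8.678 = 41.48
v = 41.48^(1/0.39) = 41.48^2.5641 = 14070 m/s

v ≈ 14.1 km/s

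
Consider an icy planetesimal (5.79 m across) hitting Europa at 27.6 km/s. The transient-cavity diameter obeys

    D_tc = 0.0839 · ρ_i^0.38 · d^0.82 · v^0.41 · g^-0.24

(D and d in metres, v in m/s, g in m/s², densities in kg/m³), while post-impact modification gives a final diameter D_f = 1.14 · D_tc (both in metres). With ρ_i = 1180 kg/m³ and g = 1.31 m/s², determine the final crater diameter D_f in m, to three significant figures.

v = 27600 m/s.
ρ_i^0.38 = 1180^0.38 = 14.70
d^0.82 = 5.79^0.82 = 4.221
v^0.41 = 27600^0.41 = 66.19
g^-0.24 = 1.31^-0.24 = 0.9372
D_tc = 0.0839 × 14.70 × 4.221 × 66.19 × 0.9372 = 322.9 m
D_f = 1.14 × 322.9 = 368.1 m

D_f ≈ 368 m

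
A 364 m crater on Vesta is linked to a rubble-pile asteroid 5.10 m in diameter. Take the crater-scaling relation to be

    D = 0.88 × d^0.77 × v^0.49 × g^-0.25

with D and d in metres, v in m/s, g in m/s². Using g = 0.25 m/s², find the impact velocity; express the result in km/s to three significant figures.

Rearranging for v: v = [D / (0.88 · 5.1^0.77 · 0.25^-0.25)]^(1/0.49).
5.1^0.77 = 3.506
0.25^-0.25 = 1.414
Denominator = 0.88 × 3.506 × 1.414 = 4.363
D / 4.363 = 364 / 4.363 = 83.43
v = 83.43^(1/0.49) = 83.43^2.0408 = 8337 m/s

v ≈ 8.34 km/s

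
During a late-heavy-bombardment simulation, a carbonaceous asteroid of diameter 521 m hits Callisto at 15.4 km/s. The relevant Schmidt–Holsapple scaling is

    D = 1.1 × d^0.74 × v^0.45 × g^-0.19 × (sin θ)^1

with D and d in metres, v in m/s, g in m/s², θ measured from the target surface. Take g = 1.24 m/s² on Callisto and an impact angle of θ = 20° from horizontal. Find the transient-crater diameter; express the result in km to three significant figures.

D ≈ 2.83 km

In SI units: v = 15400 m/s.
d^0.74 = 521^0.74 = 102.4
v^0.45 = 15400^0.45 = 76.63
g^-0.19 = 1.24^-0.19 = 0.9600
(sin 20°)^1 = 0.3420^1 = 0.3420
D = 1.1 × 102.4 × 76.63 × 0.9600 × 0.3420 = 2834 m
   = 2.834 km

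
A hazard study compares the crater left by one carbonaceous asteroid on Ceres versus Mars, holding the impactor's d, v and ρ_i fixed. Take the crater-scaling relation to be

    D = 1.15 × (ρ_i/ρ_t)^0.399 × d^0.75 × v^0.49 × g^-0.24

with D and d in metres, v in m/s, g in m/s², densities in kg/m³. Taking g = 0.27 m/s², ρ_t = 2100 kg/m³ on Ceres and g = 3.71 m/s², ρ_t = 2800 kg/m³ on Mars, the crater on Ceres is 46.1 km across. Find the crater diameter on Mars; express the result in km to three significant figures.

D ≈ 21.9 km

The impactor-only factors (d, v, ρ_i) cancel in the ratio, leaving D_Mars/D_Ceres = (g_Mars/g_Ceres)^-0.24 · (ρ_t,Ceres/ρ_t,Mars)^0.399.
(3.71/0.27)^-0.24 = 13.74^-0.24 = 0.5332
(2100/2800)^0.399 = 0.7500^0.399 = 0.8916
Ratio = 0.5332 × 0.8916 = 0.4754
D_Mars = 0.4754 × 46.1 km = 21.9 km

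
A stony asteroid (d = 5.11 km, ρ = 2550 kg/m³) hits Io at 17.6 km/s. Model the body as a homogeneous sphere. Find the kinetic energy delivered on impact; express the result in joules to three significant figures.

d = 5110 m; v = 17600 m/s.
Mass m = (π/6) ρ d³ = (π/6) × 2550 × (5110)³ = 1.782 × 10^14 kg
E = ½ m v² = 0.5 × 1.782 × 10^14 × (17600)² = 2.760 × 10^22 J

E ≈ 2.76 × 10^22 J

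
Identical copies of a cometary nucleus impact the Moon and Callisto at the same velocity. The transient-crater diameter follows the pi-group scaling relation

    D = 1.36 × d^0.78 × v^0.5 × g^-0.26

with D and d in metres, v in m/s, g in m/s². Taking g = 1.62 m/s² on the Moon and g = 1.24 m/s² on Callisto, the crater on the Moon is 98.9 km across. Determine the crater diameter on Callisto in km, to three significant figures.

D ≈ 106 km

All impactor-dependent factors cancel in the ratio, leaving D_Callisto/D_Moon = (g_Callisto/g_Moon)^-0.26.
(1.24/1.62)^-0.26 = 0.7654^-0.26 = 1.072
D_Callisto = 1.072 × 98.9 km = 106 km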